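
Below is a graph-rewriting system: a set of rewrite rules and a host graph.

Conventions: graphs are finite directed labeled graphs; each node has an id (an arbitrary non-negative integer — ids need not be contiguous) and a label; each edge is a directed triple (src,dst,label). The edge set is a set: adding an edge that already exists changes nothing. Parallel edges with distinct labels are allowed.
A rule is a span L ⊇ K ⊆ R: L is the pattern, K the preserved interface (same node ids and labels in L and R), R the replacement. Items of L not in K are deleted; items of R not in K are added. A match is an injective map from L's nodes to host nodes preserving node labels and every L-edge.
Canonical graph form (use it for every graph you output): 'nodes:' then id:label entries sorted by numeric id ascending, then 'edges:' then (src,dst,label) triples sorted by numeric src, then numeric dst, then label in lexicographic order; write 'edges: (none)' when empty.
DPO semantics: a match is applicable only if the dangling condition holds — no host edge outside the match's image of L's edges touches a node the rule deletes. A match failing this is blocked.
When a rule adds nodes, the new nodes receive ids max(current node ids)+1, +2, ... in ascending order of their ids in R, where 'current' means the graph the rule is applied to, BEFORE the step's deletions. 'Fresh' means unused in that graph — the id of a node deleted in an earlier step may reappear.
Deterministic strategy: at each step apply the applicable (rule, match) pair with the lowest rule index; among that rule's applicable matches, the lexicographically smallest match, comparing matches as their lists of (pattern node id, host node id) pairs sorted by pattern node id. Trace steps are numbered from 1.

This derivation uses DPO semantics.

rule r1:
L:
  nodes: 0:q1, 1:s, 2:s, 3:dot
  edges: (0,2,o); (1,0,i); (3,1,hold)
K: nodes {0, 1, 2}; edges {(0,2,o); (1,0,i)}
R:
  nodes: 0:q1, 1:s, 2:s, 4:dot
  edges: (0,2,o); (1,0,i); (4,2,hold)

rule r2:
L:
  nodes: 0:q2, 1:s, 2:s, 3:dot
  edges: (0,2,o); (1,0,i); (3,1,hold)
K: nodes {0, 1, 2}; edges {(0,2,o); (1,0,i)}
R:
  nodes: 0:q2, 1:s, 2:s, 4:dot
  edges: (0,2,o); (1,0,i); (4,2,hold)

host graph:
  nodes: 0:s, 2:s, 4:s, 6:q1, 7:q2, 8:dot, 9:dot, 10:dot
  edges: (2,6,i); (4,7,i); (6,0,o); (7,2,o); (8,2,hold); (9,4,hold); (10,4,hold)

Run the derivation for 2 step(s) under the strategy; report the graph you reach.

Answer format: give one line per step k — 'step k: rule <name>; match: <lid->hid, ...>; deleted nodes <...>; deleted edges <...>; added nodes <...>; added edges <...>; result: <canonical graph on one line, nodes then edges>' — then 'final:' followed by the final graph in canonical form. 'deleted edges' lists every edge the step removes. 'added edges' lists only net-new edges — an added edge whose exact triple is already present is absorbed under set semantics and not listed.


step 1: rule r1; match: 0->6, 1->2, 2->0, 3->8; deleted nodes 8; deleted edges (8,2,hold); added nodes 11; added edges (11,0,hold); result: nodes: 0:s, 2:s, 4:s, 6:q1, 7:q2, 9:dot, 10:dot, 11:dot edges: (2,6,i); (4,7,i); (6,0,o); (7,2,o); (9,4,hold); (10,4,hold); (11,0,hold)
step 2: rule r2; match: 0->7, 1->4, 2->2, 3->9; deleted nodes 9; deleted edges (9,4,hold); added nodes 12; added edges (12,2,hold); result: nodes: 0:s, 2:s, 4:s, 6:q1, 7:q2, 10:dot, 11:dot, 12:dot edges: (2,6,i); (4,7,i); (6,0,o); (7,2,o); (10,4,hold); (11,0,hold); (12,2,hold)
final:
nodes: 0:s, 2:s, 4:s, 6:q1, 7:q2, 10:dot, 11:dot, 12:dot
edges: (2,6,i); (4,7,i); (6,0,o); (7,2,o); (10,4,hold); (11,0,hold); (12,2,hold)


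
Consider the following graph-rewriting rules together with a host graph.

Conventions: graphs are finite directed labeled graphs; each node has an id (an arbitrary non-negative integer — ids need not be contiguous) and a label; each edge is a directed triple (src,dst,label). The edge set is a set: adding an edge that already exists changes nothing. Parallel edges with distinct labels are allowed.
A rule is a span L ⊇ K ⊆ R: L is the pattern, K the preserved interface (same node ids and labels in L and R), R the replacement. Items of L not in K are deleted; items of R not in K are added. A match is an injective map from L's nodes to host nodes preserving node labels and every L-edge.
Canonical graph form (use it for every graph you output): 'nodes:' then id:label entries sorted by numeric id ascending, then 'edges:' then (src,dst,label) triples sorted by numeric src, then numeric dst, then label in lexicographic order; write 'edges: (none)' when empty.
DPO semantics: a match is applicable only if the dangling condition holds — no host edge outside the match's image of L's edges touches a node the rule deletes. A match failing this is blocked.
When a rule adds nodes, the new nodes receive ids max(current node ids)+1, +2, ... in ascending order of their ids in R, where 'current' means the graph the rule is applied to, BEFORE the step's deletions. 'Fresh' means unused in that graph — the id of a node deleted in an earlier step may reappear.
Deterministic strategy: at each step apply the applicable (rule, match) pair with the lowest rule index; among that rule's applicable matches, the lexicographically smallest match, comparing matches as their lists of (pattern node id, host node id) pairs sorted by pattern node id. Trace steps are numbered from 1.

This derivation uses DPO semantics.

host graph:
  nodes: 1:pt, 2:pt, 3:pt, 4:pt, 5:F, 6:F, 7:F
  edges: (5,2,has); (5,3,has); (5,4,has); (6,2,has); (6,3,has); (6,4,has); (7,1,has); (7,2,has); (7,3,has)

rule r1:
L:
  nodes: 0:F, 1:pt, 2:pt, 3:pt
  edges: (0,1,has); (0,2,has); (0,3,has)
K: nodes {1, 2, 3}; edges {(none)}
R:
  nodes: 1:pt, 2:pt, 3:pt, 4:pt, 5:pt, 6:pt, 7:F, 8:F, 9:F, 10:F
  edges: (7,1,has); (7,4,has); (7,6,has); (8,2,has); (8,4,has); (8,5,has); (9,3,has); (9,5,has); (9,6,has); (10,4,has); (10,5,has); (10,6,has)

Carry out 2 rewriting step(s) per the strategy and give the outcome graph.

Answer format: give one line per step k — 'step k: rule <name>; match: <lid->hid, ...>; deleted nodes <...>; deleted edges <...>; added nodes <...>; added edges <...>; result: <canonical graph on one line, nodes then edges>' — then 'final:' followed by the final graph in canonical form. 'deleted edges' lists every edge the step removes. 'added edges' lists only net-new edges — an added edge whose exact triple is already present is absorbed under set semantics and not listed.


step 1: rule r1; match: 0->5, 1->2, 2->3, 3->4; deleted nodes 5; deleted edges (5,2,has); (5,3,has); (5,4,has); added nodes 8, 9, 10, 11, 12, 13, 14; added edges (11,2,has); (11,8,has); (11,10,has); (12,3,has); (12,8,has); (12,9,has); (13,4,has); (13,9,has); (13,10,has); (14,8,has); (14,9,has); (14,10,has); result: nodes: 1:pt, 2:pt, 3:pt, 4:pt, 6:F, 7:F, 8:pt, 9:pt, 10:pt, 11:F, 12:F, 13:F, 14:F edges: (6,2,has); (6,3,has); (6,4,has); (7,1,has); (7,2,has); (7,3,has); (11,2,has); (11,8,has); (11,10,has); (12,3,has); (12,8,has); (12,9,has); (13,4,has); (13,9,has); (13,10,has); (14,8,has); (14,9,has); (14,10,has)
step 2: rule r1; match: 0->6, 1->2, 2->3, 3->4; deleted nodes 6; deleted edges (6,2,has); (6,3,has); (6,4,has); added nodes 15, 16, 17, 18, 19, 20, 21; added edges (18,2,has); (18,15,has); (18,17,has); (19,3,has); (19,15,has); (19,16,has); (20,4,has); (20,16,has); (20,17,has); (21,15,has); (21,16,has); (21,17,has); result: nodes: 1:pt, 2:pt, 3:pt, 4:pt, 7:F, 8:pt, 9:pt, 10:pt, 11:F, 12:F, 13:F, 14:F, 15:pt, 16:pt, 17:pt, 18:F, 19:F, 20:F, 21:F edges: (7,1,has); (7,2,has); (7,3,has); (11,2,has); (11,8,has); (11,10,has); (12,3,has); (12,8,has); (12,9,has); (13,4,has); (13,9,has); (13,10,has); (14,8,has); (14,9,has); (14,10,has); (18,2,has); (18,15,has); (18,17,has); (19,3,has); (19,15,has); (19,16,has); (20,4,has); (20,16,has); (20,17,has); (21,15,has); (21,16,has); (21,17,has)
final:
nodes: 1:pt, 2:pt, 3:pt, 4:pt, 7:F, 8:pt, 9:pt, 10:pt, 11:F, 12:F, 13:F, 14:F, 15:pt, 16:pt, 17:pt, 18:F, 19:F, 20:F, 21:F
edges: (7,1,has); (7,2,has); (7,3,has); (11,2,has); (11,8,has); (11,10,has); (12,3,has); (12,8,has); (12,9,has); (13,4,has); (13,9,has); (13,10,has); (14,8,has); (14,9,has); (14,10,has); (18,2,has); (18,15,has); (18,17,has); (19,3,has); (19,15,has); (19,16,has); (20,4,has); (20,16,has); (20,17,has); (21,15,has); (21,16,has); (21,17,has)


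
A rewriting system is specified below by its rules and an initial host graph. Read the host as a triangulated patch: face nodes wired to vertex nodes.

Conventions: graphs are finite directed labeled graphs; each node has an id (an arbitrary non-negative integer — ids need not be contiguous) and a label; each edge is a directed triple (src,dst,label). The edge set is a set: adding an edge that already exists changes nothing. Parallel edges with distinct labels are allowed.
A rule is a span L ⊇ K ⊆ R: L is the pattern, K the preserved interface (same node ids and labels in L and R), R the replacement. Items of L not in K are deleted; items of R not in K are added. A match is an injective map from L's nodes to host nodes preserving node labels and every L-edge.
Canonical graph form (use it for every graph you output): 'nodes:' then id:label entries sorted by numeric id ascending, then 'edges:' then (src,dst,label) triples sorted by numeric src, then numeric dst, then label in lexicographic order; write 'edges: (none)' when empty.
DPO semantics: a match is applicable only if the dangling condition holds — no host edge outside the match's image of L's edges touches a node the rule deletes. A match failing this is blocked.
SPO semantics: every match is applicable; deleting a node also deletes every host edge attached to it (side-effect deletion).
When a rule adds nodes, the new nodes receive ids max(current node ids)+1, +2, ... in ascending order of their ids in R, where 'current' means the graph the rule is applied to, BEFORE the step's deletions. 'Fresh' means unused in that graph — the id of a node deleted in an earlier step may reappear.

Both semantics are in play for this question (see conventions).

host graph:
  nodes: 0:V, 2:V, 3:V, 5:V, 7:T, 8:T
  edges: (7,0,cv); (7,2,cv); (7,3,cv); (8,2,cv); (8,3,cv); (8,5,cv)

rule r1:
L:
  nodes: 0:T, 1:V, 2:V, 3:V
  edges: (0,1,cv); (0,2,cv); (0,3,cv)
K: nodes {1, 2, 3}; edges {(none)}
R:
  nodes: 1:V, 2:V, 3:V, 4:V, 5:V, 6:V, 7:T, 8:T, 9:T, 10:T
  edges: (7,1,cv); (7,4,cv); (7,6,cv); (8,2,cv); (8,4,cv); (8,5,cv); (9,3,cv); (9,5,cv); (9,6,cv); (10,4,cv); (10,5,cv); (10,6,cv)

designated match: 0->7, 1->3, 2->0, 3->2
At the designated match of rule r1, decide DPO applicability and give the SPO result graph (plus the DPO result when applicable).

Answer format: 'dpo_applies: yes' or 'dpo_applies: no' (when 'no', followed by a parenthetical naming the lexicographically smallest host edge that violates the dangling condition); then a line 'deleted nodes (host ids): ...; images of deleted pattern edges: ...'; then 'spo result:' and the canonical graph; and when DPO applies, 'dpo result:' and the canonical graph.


dpo_applies: yes
deleted nodes (host ids): 7; images of deleted pattern edges: (7,0,cv); (7,2,cv); (7,3,cv)
spo result:
nodes: 0:V, 2:V, 3:V, 5:V, 8:T, 9:V, 10:V, 11:V, 12:T, 13:T, 14:T, 15:T
edges: (8,2,cv); (8,3,cv); (8,5,cv); (12,3,cv); (12,9,cv); (12,11,cv); (13,0,cv); (13,9,cv); (13,10,cv); (14,2,cv); (14,10,cv); (14,11,cv); (15,9,cv); (15,10,cv); (15,11,cv)
dpo result:
nodes: 0:V, 2:V, 3:V, 5:V, 8:T, 9:V, 10:V, 11:V, 12:T, 13:T, 14:T, 15:T
edges: (8,2,cv); (8,3,cv); (8,5,cv); (12,3,cv); (12,9,cv); (12,11,cv); (13,0,cv); (13,9,cv); (13,10,cv); (14,2,cv); (14,10,cv); (14,11,cv); (15,9,cv); (15,10,cv); (15,11,cv)


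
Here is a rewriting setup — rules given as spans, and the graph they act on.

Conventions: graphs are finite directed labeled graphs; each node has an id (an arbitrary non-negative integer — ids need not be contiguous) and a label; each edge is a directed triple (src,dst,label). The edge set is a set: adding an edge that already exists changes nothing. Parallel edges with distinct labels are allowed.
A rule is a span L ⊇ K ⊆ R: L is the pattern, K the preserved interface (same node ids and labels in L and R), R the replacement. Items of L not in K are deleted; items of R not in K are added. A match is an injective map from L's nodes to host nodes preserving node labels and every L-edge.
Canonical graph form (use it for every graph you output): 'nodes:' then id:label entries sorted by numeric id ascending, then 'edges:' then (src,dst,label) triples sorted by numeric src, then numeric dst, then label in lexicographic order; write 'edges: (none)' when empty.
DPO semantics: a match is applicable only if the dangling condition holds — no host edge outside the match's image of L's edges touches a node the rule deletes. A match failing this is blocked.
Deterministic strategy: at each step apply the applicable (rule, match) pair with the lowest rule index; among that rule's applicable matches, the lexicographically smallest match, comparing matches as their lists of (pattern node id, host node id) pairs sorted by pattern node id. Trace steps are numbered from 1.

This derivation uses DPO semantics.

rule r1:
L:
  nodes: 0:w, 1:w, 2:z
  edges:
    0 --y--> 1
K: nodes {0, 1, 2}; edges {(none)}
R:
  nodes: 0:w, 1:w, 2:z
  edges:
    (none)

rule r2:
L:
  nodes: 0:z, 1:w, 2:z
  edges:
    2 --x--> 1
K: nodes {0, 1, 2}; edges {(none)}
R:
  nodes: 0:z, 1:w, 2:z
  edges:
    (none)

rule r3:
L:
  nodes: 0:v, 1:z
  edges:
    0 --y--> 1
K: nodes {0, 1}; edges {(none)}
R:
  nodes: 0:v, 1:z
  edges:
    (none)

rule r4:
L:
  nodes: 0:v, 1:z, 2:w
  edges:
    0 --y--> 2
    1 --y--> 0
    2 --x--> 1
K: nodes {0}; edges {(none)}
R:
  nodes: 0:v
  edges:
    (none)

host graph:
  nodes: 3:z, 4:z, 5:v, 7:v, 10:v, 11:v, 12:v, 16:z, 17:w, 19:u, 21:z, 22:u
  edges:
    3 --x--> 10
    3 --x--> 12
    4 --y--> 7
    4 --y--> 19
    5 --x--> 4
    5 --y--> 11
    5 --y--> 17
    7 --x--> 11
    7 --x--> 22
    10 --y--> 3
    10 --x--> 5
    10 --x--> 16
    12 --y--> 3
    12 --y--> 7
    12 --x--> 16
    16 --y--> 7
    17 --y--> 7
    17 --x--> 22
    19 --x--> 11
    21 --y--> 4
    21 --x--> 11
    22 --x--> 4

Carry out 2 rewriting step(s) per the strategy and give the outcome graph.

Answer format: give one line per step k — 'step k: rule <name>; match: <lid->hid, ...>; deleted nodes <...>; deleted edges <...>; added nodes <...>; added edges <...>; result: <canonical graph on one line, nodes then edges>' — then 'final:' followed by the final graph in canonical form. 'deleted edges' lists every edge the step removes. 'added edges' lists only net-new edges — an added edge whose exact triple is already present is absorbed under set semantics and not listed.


step 1: rule r3; match: 0->10, 1->3; deleted nodes (none); deleted edges (10,3,y); added nodes (none); added edges (none); result: nodes: 3:z, 4:z, 5:v, 7:v, 10:v, 11:v, 12:v, 16:z, 17:w, 19:u, 21:z, 22:u edges: (3,10,x); (3,12,x); (4,7,y); (4,19,y); (5,4,x); (5,11,y); (5,17,y); (7,11,x); (7,22,x); (10,5,x); (10,16,x); (12,3,y); (12,7,y); (12,16,x); (16,7,y); (17,7,y); (17,22,x); (19,11,x); (21,4,y); (21,11,x); (22,4,x)
step 2: rule r3; match: 0->12, 1->3; deleted nodes (none); deleted edges (12,3,y); added nodes (none); added edges (none); result: nodes: 3:z, 4:z, 5:v, 7:v, 10:v, 11:v, 12:v, 16:z, 17:w, 19:u, 21:z, 22:u edges: (3,10,x); (3,12,x); (4,7,y); (4,19,y); (5,4,x); (5,11,y); (5,17,y); (7,11,x); (7,22,x); (10,5,x); (10,16,x); (12,7,y); (12,16,x); (16,7,y); (17,7,y); (17,22,x); (19,11,x); (21,4,y); (21,11,x); (22,4,x)
final:
nodes: 3:z, 4:z, 5:v, 7:v, 10:v, 11:v, 12:v, 16:z, 17:w, 19:u, 21:z, 22:u
edges: (3,10,x); (3,12,x); (4,7,y); (4,19,y); (5,4,x); (5,11,y); (5,17,y); (7,11,x); (7,22,x); (10,5,x); (10,16,x); (12,7,y); (12,16,x); (16,7,y); (17,7,y); (17,22,x); (19,11,x); (21,4,y); (21,11,x); (22,4,x)


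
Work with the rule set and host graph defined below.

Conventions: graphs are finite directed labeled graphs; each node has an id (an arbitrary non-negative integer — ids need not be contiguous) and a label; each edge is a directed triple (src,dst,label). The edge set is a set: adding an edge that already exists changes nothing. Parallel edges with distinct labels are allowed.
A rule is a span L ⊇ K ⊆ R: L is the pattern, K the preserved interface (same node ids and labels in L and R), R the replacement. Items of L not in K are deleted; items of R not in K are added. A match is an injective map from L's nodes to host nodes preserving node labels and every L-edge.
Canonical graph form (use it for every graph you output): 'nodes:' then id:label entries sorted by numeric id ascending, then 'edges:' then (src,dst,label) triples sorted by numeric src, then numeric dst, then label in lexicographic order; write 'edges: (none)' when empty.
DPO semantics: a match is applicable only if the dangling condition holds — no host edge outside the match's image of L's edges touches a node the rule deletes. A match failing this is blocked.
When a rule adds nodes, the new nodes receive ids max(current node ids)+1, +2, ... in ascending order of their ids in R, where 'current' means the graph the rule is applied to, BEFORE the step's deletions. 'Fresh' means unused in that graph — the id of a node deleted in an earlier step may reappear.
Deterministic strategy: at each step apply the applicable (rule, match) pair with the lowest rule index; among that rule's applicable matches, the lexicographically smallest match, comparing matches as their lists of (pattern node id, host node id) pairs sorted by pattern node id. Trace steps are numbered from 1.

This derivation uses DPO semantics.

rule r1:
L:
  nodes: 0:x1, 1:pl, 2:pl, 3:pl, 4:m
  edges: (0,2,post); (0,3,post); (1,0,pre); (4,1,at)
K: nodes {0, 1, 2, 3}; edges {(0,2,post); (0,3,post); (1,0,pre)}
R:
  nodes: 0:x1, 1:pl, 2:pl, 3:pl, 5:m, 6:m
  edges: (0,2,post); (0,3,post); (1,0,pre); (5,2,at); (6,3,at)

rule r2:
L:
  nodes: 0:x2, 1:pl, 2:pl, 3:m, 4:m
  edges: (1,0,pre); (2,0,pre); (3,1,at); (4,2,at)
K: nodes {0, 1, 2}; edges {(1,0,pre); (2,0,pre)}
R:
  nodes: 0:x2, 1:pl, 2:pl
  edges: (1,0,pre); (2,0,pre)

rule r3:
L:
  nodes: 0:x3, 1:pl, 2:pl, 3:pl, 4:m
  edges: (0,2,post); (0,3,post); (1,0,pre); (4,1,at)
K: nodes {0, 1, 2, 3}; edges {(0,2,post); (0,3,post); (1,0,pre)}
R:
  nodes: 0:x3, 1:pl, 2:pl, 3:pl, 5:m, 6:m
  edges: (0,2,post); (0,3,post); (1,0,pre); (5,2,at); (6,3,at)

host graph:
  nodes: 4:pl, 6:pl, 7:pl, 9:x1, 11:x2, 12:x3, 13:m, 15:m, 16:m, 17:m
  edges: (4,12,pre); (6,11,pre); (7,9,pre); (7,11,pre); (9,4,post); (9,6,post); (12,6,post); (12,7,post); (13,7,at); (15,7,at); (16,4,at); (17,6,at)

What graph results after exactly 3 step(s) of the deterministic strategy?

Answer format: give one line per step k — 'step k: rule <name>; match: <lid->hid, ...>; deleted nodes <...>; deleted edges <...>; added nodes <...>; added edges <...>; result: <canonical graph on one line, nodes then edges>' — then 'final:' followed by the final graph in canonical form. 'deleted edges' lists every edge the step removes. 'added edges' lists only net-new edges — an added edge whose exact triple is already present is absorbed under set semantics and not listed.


step 1: rule r1; match: 0->9, 1->7, 2->4, 3->6, 4->13; deleted nodes 13; deleted edges (13,7,at); added nodes 18, 19; added edges (18,4,at); (19,6,at); result: nodes: 4:pl, 6:pl, 7:pl, 9:x1, 11:x2, 12:x3, 15:m, 16:m, 17:m, 18:m, 19:m edges: (4,12,pre); (6,11,pre); (7,9,pre); (7,11,pre); (9,4,post); (9,6,post); (12,6,post); (12,7,post); (15,7,at); (16,4,at); (17,6,at); (18,4,at); (19,6,at)
step 2: rule r1; match: 0->9, 1->7, 2->4, 3->6, 4->15; deleted nodes 15; deleted edges (15,7,at); added nodes 20, 21; added edges (20,4,at); (21,6,at); result: nodes: 4:pl, 6:pl, 7:pl, 9:x1, 11:x2, 12:x3, 16:m, 17:m, 18:m, 19:m, 20:m, 21:m edges: (4,12,pre); (6,11,pre); (7,9,pre); (7,11,pre); (9,4,post); (9,6,post); (12,6,post); (12,7,post); (16,4,at); (17,6,at); (18,4,at); (19,6,at); (20,4,at); (21,6,at)
step 3: rule r3; match: 0->12, 1->4, 2->6, 3->7, 4->16; deleted nodes 16; deleted edges (16,4,at); added nodes 22, 23; added edges (22,6,at); (23,7,at); result: nodes: 4:pl, 6:pl, 7:pl, 9:x1, 11:x2, 12:x3, 17:m, 18:m, 19:m, 20:m, 21:m, 22:m, 23:m edges: (4,12,pre); (6,11,pre); (7,9,pre); (7,11,pre); (9,4,post); (9,6,post); (12,6,post); (12,7,post); (17,6,at); (18,4,at); (19,6,at); (20,4,at); (21,6,at); (22,6,at); (23,7,at)
final:
nodes: 4:pl, 6:pl, 7:pl, 9:x1, 11:x2, 12:x3, 17:m, 18:m, 19:m, 20:m, 21:m, 22:m, 23:m
edges: (4,12,pre); (6,11,pre); (7,9,pre); (7,11,pre); (9,4,post); (9,6,post); (12,6,post); (12,7,post); (17,6,at); (18,4,at); (19,6,at); (20,4,at); (21,6,at); (22,6,at); (23,7,at)


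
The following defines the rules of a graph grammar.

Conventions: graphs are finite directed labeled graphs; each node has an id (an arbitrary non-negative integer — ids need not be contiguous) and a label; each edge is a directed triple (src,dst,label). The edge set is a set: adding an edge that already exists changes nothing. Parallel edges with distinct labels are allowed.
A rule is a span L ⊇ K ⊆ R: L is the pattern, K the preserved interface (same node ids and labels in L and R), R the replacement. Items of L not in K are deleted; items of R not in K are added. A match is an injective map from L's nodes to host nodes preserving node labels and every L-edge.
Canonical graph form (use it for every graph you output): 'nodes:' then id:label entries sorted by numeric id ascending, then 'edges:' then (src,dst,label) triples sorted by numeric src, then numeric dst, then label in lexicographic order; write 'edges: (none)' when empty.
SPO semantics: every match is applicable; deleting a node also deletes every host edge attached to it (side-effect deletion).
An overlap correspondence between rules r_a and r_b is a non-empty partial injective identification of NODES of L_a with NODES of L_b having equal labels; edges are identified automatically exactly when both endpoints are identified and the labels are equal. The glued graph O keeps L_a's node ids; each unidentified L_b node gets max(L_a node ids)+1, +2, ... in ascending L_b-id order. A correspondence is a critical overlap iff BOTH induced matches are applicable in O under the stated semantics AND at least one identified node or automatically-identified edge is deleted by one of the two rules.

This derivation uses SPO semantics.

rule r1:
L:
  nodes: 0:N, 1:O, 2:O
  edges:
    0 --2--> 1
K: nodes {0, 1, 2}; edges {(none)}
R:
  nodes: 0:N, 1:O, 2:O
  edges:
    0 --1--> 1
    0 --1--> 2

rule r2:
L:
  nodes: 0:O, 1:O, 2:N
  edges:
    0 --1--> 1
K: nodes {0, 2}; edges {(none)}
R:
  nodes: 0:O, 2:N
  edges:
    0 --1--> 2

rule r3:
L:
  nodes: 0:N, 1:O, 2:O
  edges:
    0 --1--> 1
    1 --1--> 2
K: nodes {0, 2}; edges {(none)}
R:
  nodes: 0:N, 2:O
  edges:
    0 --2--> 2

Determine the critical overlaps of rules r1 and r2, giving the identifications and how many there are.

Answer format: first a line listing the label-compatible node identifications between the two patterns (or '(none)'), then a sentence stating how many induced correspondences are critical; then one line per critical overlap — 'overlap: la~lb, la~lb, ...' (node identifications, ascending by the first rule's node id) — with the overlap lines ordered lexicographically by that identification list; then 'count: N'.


label-compatible node identifications between L(r1) and L(r2): 0~2, 1~0, 1~1, 2~0, 2~1
8 of the induced correspondences are critical overlaps of r1 and r2.
overlap: 0~2, 1~0, 2~1
overlap: 0~2, 1~1
overlap: 0~2, 1~1, 2~0
overlap: 0~2, 2~1
overlap: 1~0, 2~1
overlap: 1~1
overlap: 1~1, 2~0
overlap: 2~1
count: 8


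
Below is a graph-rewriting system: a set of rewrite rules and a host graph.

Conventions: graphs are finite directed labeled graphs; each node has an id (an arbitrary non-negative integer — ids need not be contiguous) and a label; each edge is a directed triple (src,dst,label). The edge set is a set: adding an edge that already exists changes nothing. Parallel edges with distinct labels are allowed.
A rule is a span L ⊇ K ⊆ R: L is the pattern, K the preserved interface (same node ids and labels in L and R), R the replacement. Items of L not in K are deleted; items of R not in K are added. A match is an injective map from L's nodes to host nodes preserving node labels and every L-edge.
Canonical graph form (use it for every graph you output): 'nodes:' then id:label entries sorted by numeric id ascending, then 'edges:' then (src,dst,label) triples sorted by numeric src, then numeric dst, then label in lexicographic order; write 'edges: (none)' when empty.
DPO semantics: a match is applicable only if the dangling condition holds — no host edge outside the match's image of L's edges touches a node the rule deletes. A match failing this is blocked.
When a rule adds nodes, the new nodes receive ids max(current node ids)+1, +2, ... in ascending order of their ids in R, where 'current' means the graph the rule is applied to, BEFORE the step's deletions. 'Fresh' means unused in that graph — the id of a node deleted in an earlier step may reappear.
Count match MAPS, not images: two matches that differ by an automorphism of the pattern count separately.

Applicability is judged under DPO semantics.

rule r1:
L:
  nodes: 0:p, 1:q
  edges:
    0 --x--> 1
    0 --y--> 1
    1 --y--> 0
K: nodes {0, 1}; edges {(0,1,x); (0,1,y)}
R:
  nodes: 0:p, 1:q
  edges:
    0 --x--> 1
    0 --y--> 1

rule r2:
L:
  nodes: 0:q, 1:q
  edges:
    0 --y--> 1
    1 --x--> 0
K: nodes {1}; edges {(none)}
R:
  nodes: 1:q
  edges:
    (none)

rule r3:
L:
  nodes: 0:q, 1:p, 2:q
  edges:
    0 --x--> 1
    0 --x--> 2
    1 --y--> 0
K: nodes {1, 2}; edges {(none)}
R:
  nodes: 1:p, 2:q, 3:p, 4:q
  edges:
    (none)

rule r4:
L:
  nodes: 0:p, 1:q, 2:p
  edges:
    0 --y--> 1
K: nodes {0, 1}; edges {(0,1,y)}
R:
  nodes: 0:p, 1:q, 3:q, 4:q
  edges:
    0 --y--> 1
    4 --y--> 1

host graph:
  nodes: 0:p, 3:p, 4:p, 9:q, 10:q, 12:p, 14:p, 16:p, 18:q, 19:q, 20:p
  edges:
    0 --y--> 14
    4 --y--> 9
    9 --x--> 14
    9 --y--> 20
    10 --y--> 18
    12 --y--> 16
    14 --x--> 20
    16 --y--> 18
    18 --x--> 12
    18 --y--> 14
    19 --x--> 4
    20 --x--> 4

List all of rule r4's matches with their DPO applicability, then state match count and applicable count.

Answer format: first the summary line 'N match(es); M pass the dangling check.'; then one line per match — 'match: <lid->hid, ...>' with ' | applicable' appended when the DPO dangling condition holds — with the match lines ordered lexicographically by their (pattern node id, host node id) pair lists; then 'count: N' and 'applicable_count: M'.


12 match(es); 2 pass the dangling check.
match: 0->4, 1->9, 2->0
match: 0->4, 1->9, 2->3 | applicable
match: 0->4, 1->9, 2->12
match: 0->4, 1->9, 2->14
match: 0->4, 1->9, 2->16
match: 0->4, 1->9, 2->20
match: 0->16, 1->18, 2->0
match: 0->16, 1->18, 2->3 | applicable
match: 0->16, 1->18, 2->4
match: 0->16, 1->18, 2->12
match: 0->16, 1->18, 2->14
match: 0->16, 1->18, 2->20
count: 12
applicable_count: 2


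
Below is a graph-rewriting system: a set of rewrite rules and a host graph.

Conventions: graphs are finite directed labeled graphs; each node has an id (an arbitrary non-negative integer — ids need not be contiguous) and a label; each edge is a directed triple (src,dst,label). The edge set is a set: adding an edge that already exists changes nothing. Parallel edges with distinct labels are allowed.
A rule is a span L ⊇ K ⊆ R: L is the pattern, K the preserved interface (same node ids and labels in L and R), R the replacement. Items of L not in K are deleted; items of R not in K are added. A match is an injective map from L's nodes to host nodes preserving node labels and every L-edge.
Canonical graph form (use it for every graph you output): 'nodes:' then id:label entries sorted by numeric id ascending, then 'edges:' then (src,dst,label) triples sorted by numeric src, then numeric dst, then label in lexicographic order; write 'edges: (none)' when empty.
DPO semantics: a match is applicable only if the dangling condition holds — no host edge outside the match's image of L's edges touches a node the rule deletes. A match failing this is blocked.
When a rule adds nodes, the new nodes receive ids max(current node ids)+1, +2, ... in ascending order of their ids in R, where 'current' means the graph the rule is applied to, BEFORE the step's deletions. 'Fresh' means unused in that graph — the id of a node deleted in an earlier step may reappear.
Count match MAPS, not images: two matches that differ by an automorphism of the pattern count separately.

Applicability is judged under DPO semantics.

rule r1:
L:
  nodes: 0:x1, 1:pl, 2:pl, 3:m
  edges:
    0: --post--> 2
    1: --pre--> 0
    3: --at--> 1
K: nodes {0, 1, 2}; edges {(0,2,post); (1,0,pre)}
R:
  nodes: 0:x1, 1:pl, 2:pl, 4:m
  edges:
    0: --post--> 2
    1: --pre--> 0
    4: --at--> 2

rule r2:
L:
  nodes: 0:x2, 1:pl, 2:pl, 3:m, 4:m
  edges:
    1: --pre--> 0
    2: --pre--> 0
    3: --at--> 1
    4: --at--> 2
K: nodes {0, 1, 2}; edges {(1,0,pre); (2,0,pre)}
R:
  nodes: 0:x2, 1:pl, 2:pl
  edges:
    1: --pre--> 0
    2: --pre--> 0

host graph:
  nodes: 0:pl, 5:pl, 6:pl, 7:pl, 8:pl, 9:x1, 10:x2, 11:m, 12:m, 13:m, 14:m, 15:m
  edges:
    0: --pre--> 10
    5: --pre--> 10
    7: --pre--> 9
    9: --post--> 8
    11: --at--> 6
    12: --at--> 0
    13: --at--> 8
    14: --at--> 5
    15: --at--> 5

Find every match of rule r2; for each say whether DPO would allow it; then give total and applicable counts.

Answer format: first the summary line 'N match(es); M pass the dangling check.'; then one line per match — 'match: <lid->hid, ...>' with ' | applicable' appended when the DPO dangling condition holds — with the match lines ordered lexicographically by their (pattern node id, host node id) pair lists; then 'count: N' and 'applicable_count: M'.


4 match(es); 4 pass the dangling check.
match: 0->10, 1->0, 2->5, 3->12, 4->14 | applicable
match: 0->10, 1->0, 2->5, 3->12, 4->15 | applicable
match: 0->10, 1->5, 2->0, 3->14, 4->12 | applicable
match: 0->10, 1->5, 2->0, 3->15, 4->12 | applicable
count: 4
applicable_count: 4


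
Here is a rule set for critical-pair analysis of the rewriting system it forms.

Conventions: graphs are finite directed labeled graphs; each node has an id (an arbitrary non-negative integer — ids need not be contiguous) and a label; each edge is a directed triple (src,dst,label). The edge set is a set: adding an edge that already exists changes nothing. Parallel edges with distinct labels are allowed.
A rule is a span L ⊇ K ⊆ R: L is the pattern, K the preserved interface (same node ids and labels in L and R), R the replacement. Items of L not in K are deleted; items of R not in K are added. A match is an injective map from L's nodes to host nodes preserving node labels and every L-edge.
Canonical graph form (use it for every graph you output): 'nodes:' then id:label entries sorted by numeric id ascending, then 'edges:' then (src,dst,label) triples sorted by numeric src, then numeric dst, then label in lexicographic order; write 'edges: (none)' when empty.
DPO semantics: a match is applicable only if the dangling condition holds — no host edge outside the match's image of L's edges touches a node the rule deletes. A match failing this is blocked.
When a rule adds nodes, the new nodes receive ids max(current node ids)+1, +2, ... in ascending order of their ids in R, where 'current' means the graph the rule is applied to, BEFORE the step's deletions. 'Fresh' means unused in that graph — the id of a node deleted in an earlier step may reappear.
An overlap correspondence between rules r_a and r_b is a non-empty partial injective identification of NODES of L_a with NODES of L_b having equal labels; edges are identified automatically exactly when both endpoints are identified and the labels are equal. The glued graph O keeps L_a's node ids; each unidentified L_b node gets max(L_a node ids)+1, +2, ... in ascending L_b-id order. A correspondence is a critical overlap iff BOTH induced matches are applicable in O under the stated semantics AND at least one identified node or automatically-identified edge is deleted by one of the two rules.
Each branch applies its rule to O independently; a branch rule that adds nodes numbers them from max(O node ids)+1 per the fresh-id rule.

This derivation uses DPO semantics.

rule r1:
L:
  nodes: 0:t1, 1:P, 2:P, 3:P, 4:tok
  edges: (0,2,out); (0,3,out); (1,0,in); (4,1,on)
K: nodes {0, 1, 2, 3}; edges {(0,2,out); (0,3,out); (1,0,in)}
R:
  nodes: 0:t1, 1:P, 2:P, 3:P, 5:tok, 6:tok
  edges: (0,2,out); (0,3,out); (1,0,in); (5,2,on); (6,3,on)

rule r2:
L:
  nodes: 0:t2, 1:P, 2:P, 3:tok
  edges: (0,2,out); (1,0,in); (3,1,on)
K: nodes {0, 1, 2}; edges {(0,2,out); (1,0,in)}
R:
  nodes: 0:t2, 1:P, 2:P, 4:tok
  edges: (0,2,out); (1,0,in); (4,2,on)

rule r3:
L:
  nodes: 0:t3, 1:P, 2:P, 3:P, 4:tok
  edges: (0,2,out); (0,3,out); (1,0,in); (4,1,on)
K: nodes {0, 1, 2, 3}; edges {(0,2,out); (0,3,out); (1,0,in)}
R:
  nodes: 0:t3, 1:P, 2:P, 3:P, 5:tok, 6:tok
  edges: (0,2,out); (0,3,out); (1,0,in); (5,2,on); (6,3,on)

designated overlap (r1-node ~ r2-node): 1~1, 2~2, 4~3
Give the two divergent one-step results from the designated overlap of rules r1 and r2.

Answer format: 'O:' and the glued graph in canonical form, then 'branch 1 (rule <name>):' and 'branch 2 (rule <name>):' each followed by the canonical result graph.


O:
nodes: 0:t1, 1:P, 2:P, 3:P, 4:tok, 5:t2
edges: (0,2,out); (0,3,out); (1,0,in); (1,5,in); (4,1,on); (5,2,out)
branch 1 (rule r1):
nodes: 0:t1, 1:P, 2:P, 3:P, 5:t2, 6:tok, 7:tok
edges: (0,2,out); (0,3,out); (1,0,in); (1,5,in); (5,2,out); (6,2,on); (7,3,on)
branch 2 (rule r2):
nodes: 0:t1, 1:P, 2:P, 3:P, 5:t2, 6:tok
edges: (0,2,out); (0,3,out); (1,0,in); (1,5,in); (5,2,out); (6,2,on)


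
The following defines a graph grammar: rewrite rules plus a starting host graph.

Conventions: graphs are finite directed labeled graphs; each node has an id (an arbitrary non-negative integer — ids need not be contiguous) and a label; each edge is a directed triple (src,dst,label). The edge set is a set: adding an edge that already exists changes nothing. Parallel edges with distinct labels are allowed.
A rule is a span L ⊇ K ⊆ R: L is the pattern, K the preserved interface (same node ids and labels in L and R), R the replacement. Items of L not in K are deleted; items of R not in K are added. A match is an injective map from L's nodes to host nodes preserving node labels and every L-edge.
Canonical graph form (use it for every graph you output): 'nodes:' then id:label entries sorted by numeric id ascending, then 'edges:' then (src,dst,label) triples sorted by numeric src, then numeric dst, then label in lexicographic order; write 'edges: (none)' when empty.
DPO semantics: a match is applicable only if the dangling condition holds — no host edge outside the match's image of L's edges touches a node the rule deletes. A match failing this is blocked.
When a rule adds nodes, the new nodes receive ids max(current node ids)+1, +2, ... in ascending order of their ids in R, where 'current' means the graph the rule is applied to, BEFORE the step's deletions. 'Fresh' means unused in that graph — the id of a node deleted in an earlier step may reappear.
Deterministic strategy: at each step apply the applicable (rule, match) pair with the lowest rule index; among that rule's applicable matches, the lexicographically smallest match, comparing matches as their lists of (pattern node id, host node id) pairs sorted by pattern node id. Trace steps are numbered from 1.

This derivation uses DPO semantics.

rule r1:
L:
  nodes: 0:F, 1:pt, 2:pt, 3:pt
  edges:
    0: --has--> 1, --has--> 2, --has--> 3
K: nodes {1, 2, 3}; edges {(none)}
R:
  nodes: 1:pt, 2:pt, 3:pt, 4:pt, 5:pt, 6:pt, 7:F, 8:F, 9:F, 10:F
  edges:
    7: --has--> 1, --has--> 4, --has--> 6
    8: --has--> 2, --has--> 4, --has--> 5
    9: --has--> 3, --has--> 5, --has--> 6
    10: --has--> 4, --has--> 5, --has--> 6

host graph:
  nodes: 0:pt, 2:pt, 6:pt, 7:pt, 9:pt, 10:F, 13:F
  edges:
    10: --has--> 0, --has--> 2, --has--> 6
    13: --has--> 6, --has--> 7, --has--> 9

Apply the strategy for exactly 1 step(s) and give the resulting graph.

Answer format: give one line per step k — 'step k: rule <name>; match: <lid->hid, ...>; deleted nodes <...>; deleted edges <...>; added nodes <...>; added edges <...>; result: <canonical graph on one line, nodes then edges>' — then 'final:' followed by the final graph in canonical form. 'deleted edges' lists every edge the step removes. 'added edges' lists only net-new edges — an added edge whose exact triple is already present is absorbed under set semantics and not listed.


step 1: rule r1; match: 0->10, 1->0, 2->2, 3->6; deleted nodes 10; deleted edges (10,0,has); (10,2,has); (10,6,has); added nodes 14, 15, 16, 17, 18, 19, 20; added edges (17,0,has); (17,14,has); (17,16,has); (18,2,has); (18,14,has); (18,15,has); (19,6,has); (19,15,has); (19,16,has); (20,14,has); (20,15,has); (20,16,has); result: nodes: 0:pt, 2:pt, 6:pt, 7:pt, 9:pt, 13:F, 14:pt, 15:pt, 16:pt, 17:F, 18:F, 19:F, 20:F edges: (13,6,has); (13,7,has); (13,9,has); (17,0,has); (17,14,has); (17,16,has); (18,2,has); (18,14,has); (18,15,has); (19,6,has); (19,15,has); (19,16,has); (20,14,has); (20,15,has); (20,16,has)
final:
nodes: 0:pt, 2:pt, 6:pt, 7:pt, 9:pt, 13:F, 14:pt, 15:pt, 16:pt, 17:F, 18:F, 19:F, 20:F
edges: (13,6,has); (13,7,has); (13,9,has); (17,0,has); (17,14,has); (17,16,has); (18,2,has); (18,14,has); (18,15,has); (19,6,has); (19,15,has); (19,16,has); (20,14,has); (20,15,has); (20,16,has)


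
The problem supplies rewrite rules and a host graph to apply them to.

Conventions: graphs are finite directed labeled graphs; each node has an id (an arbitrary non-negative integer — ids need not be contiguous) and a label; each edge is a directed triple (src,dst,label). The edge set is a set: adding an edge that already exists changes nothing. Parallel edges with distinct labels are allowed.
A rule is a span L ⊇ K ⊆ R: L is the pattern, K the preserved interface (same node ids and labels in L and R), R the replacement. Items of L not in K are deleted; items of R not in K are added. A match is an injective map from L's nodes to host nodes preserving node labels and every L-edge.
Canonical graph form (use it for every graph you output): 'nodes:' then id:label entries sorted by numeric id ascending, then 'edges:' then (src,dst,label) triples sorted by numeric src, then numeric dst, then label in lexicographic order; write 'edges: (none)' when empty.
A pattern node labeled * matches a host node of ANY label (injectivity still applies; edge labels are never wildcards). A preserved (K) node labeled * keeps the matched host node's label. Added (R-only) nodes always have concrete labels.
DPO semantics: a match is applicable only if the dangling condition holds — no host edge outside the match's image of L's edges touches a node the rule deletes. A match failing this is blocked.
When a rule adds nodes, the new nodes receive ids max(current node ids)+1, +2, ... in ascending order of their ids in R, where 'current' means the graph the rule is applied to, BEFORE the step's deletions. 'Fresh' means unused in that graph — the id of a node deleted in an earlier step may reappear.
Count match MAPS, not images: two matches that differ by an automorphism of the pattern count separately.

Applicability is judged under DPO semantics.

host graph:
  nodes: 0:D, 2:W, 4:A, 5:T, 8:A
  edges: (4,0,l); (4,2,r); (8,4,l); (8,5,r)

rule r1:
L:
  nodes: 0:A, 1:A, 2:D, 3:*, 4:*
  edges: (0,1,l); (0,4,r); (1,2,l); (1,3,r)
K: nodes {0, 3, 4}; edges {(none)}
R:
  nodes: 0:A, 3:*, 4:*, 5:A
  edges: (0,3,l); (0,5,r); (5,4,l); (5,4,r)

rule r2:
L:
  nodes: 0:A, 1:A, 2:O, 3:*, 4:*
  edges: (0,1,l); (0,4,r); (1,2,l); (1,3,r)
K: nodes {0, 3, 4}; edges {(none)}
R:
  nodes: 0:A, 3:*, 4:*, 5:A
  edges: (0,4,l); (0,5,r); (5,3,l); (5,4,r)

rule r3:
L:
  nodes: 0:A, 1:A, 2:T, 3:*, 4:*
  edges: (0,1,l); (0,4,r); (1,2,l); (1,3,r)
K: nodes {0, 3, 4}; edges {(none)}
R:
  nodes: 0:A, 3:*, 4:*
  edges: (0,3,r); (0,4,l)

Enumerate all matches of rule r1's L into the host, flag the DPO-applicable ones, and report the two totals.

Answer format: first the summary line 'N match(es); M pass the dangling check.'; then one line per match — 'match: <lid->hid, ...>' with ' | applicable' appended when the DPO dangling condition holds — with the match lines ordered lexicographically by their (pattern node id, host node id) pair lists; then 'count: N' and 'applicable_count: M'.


1 match(es); 1 pass the dangling check.
match: 0->8, 1->4, 2->0, 3->2, 4->5 | applicable
count: 1
applicable_count: 1
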